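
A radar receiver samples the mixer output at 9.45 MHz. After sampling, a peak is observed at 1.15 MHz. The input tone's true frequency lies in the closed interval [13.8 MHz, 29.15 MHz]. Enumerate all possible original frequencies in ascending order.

17.75 MHz, 20.05 MHz, 27.2 MHz

Frequencies that alias to 1.15 MHz are k·fs ± 1.15 MHz for integer k ≥ 0.
k=0: 1.15 MHz.
k=1: 8.3 MHz, 10.6 MHz.
k=2: 17.75 MHz, 20.05 MHz.
k=3: 27.2 MHz, 29.5 MHz.
k=4: 36.65 MHz, 38.95 MHz.
Within [13.8 MHz, 29.15 MHz]: 17.75 MHz, 20.05 MHz, 27.2 MHz.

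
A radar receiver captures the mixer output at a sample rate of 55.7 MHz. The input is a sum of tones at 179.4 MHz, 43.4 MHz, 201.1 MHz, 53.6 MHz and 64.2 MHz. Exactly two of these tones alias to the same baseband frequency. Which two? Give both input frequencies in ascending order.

fs/2 = 27.85 MHz.
179.4 MHz mod fs = 12.3 MHz.
12.3 MHz ≤ fs/2 = 27.85 MHz, appears at 12.3 MHz.
43.4 MHz > fs/2 = 27.85 MHz, folds to fs − 43.4 MHz = 12.3 MHz.
201.1 MHz mod fs = 34 MHz.
34 MHz > fs/2 = 27.85 MHz, folds to fs − 34 MHz = 21.7 MHz.
53.6 MHz > fs/2 = 27.85 MHz, folds to fs − 53.6 MHz = 2.1 MHz.
64.2 MHz mod fs = 8.5 MHz.
8.5 MHz ≤ fs/2 = 27.85 MHz, appears at 8.5 MHz.
43.4 MHz and 179.4 MHz both map to 12.3 MHz.

43.4 MHz, 179.4 MHz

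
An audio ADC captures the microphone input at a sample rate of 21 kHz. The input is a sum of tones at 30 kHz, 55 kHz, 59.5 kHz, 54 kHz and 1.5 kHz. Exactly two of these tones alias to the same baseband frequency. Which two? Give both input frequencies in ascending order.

fs/2 = 10.5 kHz.
30 kHz mod fs = 9 kHz.
9 kHz ≤ fs/2 = 10.5 kHz, appears at 9 kHz.
55 kHz mod fs = 13 kHz.
13 kHz > fs/2 = 10.5 kHz, folds to fs − 13 kHz = 8 kHz.
59.5 kHz mod fs = 17.5 kHz.
17.5 kHz > fs/2 = 10.5 kHz, folds to fs − 17.5 kHz = 3.5 kHz.
54 kHz mod fs = 12 kHz.
12 kHz > fs/2 = 10.5 kHz, folds to fs − 12 kHz = 9 kHz.
1.5 kHz ≤ fs/2 = 10.5 kHz, passes unchanged.
30 kHz and 54 kHz both map to 9 kHz.

30 kHz, 54 kHz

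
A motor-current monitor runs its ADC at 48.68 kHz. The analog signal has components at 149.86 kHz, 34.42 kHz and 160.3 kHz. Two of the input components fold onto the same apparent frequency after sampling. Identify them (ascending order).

fs/2 = 24.34 kHz.
149.86 kHz mod fs = 3.82 kHz.
3.82 kHz ≤ fs/2 = 24.34 kHz, appears at 3.82 kHz.
34.42 kHz > fs/2 = 24.34 kHz, folds to fs − 34.42 kHz = 14.26 kHz.
160.3 kHz mod fs = 14.26 kHz.
14.26 kHz ≤ fs/2 = 24.34 kHz, appears at 14.26 kHz.
34.42 kHz and 160.3 kHz both map to 14.26 kHz.

34.42 kHz, 160.3 kHz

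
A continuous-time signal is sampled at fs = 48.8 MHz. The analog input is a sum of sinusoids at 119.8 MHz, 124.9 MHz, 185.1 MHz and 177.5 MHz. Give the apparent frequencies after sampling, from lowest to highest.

10.1 MHz, 17.7 MHz, 21.5 MHz, 22.2 MHz

fs/2 = 24.4 MHz.
119.8 MHz mod fs = 22.2 MHz.
22.2 MHz ≤ fs/2 = 24.4 MHz, appears at 22.2 MHz.
124.9 MHz mod fs = 27.3 MHz.
27.3 MHz > fs/2 = 24.4 MHz, folds to fs − 27.3 MHz = 21.5 MHz.
185.1 MHz mod fs = 38.7 MHz.
38.7 MHz > fs/2 = 24.4 MHz, folds to fs − 38.7 MHz = 10.1 MHz.
177.5 MHz mod fs = 31.1 MHz.
31.1 MHz > fs/2 = 24.4 MHz, folds to fs − 31.1 MHz = 17.7 MHz.
Distinct values: {10.1 MHz, 17.7 MHz, 21.5 MHz, 22.2 MHz}.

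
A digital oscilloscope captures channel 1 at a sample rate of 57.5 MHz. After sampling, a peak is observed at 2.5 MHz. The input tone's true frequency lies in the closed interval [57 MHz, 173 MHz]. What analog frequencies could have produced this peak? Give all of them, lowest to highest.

Frequencies that alias to 2.5 MHz are k·fs ± 2.5 MHz for integer k ≥ 0.
k=0: 2.5 MHz.
k=1: 55 MHz, 60 MHz.
k=2: 112.5 MHz, 117.5 MHz.
k=3: 170 MHz, 175 MHz.
k=4: 227.5 MHz, 232.5 MHz.
Within [57 MHz, 173 MHz]: 60 MHz, 112.5 MHz, 117.5 MHz, 170 MHz.

60 MHz, 112.5 MHz, 117.5 MHz, 170 MHz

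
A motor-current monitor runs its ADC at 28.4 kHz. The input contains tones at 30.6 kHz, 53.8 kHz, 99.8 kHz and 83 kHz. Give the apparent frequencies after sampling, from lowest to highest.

2.2 kHz, 3 kHz, 13.8 kHz

fs/2 = 14.2 kHz.
30.6 kHz mod fs = 2.2 kHz.
2.2 kHz ≤ fs/2 = 14.2 kHz, appears at 2.2 kHz.
53.8 kHz mod fs = 25.4 kHz.
25.4 kHz > fs/2 = 14.2 kHz, folds to fs − 25.4 kHz = 3 kHz.
99.8 kHz mod fs = 14.6 kHz.
14.6 kHz > fs/2 = 14.2 kHz, folds to fs − 14.6 kHz = 13.8 kHz.
83 kHz mod fs = 26.2 kHz.
26.2 kHz > fs/2 = 14.2 kHz, folds to fs − 26.2 kHz = 2.2 kHz.
Distinct values: {2.2 kHz, 3 kHz, 13.8 kHz}.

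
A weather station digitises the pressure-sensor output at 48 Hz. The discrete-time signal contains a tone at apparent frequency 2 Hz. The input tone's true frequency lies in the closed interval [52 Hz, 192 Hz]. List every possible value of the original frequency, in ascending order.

Frequencies that alias to 2 Hz are k·fs ± 2 Hz for integer k ≥ 0.
k=0: 2 Hz.
k=1: 46 Hz, 50 Hz.
k=2: 94 Hz, 98 Hz.
k=3: 142 Hz, 146 Hz.
k=4: 190 Hz, 194 Hz.
k=5: 238 Hz, 242 Hz.
Within [52 Hz, 192 Hz]: 94 Hz, 98 Hz, 142 Hz, 146 Hz, 190 Hz.

94 Hz, 98 Hz, 142 Hz, 146 Hz, 190 Hz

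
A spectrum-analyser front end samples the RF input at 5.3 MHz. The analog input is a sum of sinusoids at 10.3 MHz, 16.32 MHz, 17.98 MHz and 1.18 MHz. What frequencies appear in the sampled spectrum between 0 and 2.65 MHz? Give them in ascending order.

fs/2 = 2.65 MHz.
10.3 MHz mod fs = 5 MHz.
5 MHz > fs/2 = 2.65 MHz, folds to fs − 5 MHz = 0.3 MHz.
16.32 MHz mod fs = 0.42 MHz.
0.42 MHz ≤ fs/2 = 2.65 MHz, appears at 0.42 MHz.
17.98 MHz mod fs = 2.08 MHz.
2.08 MHz ≤ fs/2 = 2.65 MHz, appears at 2.08 MHz.
1.18 MHz ≤ fs/2 = 2.65 MHz, passes unchanged.
Distinct values: {0.3 MHz, 0.42 MHz, 1.18 MHz, 2.08 MHz}.

0.3 MHz, 0.42 MHz, 1.18 MHz, 2.08 MHz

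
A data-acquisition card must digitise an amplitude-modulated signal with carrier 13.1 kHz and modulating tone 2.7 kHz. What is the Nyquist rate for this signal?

31.6 kHz

AM sidebands sit at fc ± fm = 10.4 kHz and 15.8 kHz.
Highest-frequency component: 15.8 kHz.
Nyquist rate = 2 × 15.8 kHz = 31.6 kHz.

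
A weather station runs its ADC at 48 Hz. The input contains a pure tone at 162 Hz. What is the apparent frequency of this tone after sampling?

162 Hz mod fs = 18 Hz.
18 Hz ≤ fs/2 = 24 Hz, appears at 18 Hz.

18 Hz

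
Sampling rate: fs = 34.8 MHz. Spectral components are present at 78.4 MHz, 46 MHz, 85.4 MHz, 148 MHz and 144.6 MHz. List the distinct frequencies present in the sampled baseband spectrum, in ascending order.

5.4 MHz, 8.8 MHz, 11.2 MHz, 15.8 MHz

fs/2 = 17.4 MHz.
78.4 MHz mod fs = 8.8 MHz.
8.8 MHz ≤ fs/2 = 17.4 MHz, appears at 8.8 MHz.
46 MHz mod fs = 11.2 MHz.
11.2 MHz ≤ fs/2 = 17.4 MHz, appears at 11.2 MHz.
85.4 MHz mod fs = 15.8 MHz.
15.8 MHz ≤ fs/2 = 17.4 MHz, appears at 15.8 MHz.
148 MHz mod fs = 8.8 MHz.
8.8 MHz ≤ fs/2 = 17.4 MHz, appears at 8.8 MHz.
144.6 MHz mod fs = 5.4 MHz.
5.4 MHz ≤ fs/2 = 17.4 MHz, appears at 5.4 MHz.
Distinct values: {5.4 MHz, 8.8 MHz, 11.2 MHz, 15.8 MHz}.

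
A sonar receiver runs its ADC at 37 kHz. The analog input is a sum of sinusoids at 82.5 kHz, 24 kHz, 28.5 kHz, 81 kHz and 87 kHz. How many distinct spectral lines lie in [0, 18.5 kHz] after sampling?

fs/2 = 18.5 kHz.
82.5 kHz mod fs = 8.5 kHz.
8.5 kHz ≤ fs/2 = 18.5 kHz, appears at 8.5 kHz.
24 kHz > fs/2 = 18.5 kHz, folds to fs − 24 kHz = 13 kHz.
28.5 kHz > fs/2 = 18.5 kHz, folds to fs − 28.5 kHz = 8.5 kHz.
81 kHz mod fs = 7 kHz.
7 kHz ≤ fs/2 = 18.5 kHz, appears at 7 kHz.
87 kHz mod fs = 13 kHz.
13 kHz ≤ fs/2 = 18.5 kHz, appears at 13 kHz.
Distinct values: {7 kHz, 8.5 kHz, 13 kHz} → 3.

3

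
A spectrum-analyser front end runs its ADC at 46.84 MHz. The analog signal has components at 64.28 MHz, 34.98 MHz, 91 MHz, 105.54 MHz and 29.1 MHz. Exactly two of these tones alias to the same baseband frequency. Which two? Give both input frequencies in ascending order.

34.98 MHz, 105.54 MHz

fs/2 = 23.42 MHz.
64.28 MHz mod fs = 17.44 MHz.
17.44 MHz ≤ fs/2 = 23.42 MHz, appears at 17.44 MHz.
34.98 MHz > fs/2 = 23.42 MHz, folds to fs − 34.98 MHz = 11.86 MHz.
91 MHz mod fs = 44.16 MHz.
44.16 MHz > fs/2 = 23.42 MHz, folds to fs − 44.16 MHz = 2.68 MHz.
105.54 MHz mod fs = 11.86 MHz.
11.86 MHz ≤ fs/2 = 23.42 MHz, appears at 11.86 MHz.
29.1 MHz > fs/2 = 23.42 MHz, folds to fs − 29.1 MHz = 17.74 MHz.
34.98 MHz and 105.54 MHz both map to 11.86 MHz.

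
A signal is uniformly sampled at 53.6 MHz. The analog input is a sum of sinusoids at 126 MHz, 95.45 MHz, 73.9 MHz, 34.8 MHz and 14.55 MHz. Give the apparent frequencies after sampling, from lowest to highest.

fs/2 = 26.8 MHz.
126 MHz mod fs = 18.8 MHz.
18.8 MHz ≤ fs/2 = 26.8 MHz, appears at 18.8 MHz.
95.45 MHz mod fs = 41.85 MHz.
41.85 MHz > fs/2 = 26.8 MHz, folds to fs − 41.85 MHz = 11.75 MHz.
73.9 MHz mod fs = 20.3 MHz.
20.3 MHz ≤ fs/2 = 26.8 MHz, appears at 20.3 MHz.
34.8 MHz > fs/2 = 26.8 MHz, folds to fs − 34.8 MHz = 18.8 MHz.
14.55 MHz ≤ fs/2 = 26.8 MHz, passes unchanged.
Distinct values: {11.75 MHz, 14.55 MHz, 18.8 MHz, 20.3 MHz}.

11.75 MHz, 14.55 MHz, 18.8 MHz, 20.3 MHz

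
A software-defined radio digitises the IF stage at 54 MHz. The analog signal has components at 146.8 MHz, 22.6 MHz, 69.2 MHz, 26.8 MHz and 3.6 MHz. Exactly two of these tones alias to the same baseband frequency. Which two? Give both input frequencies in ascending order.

fs/2 = 27 MHz.
146.8 MHz mod fs = 38.8 MHz.
38.8 MHz > fs/2 = 27 MHz, folds to fs − 38.8 MHz = 15.2 MHz.
22.6 MHz ≤ fs/2 = 27 MHz, passes unchanged.
69.2 MHz mod fs = 15.2 MHz.
15.2 MHz ≤ fs/2 = 27 MHz, appears at 15.2 MHz.
26.8 MHz ≤ fs/2 = 27 MHz, passes unchanged.
3.6 MHz ≤ fs/2 = 27 MHz, passes unchanged.
69.2 MHz and 146.8 MHz both map to 15.2 MHz.

69.2 MHz, 146.8 MHz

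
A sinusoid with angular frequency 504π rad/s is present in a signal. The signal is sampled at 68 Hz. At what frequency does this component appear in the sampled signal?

ω = 504π rad/s → f = ω/(2π) = 252 Hz.
252 Hz mod fs = 48 Hz.
48 Hz > fs/2 = 34 Hz, folds to fs − 48 Hz = 20 Hz.

20 Hz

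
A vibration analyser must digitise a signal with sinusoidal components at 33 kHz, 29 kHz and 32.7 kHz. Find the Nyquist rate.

Highest-frequency component: 33 kHz.
Nyquist rate = 2 × 33 kHz = 66 kHz.

66 kHz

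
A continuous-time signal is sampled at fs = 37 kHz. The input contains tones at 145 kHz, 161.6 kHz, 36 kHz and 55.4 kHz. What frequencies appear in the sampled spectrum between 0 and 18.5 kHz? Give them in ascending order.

1 kHz, 3 kHz, 13.6 kHz, 18.4 kHz

fs/2 = 18.5 kHz.
145 kHz mod fs = 34 kHz.
34 kHz > fs/2 = 18.5 kHz, folds to fs − 34 kHz = 3 kHz.
161.6 kHz mod fs = 13.6 kHz.
13.6 kHz ≤ fs/2 = 18.5 kHz, appears at 13.6 kHz.
36 kHz > fs/2 = 18.5 kHz, folds to fs − 36 kHz = 1 kHz.
55.4 kHz mod fs = 18.4 kHz.
18.4 kHz ≤ fs/2 = 18.5 kHz, appears at 18.4 kHz.
Distinct values: {1 kHz, 3 kHz, 13.6 kHz, 18.4 kHz}.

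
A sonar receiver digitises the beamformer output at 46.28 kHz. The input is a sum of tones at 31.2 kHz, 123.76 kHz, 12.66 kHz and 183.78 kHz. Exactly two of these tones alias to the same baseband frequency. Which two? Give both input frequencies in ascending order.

31.2 kHz, 123.76 kHz

fs/2 = 23.14 kHz.
31.2 kHz > fs/2 = 23.14 kHz, folds to fs − 31.2 kHz = 15.08 kHz.
123.76 kHz mod fs = 31.2 kHz.
31.2 kHz > fs/2 = 23.14 kHz, folds to fs − 31.2 kHz = 15.08 kHz.
12.66 kHz ≤ fs/2 = 23.14 kHz, passes unchanged.
183.78 kHz mod fs = 44.94 kHz.
44.94 kHz > fs/2 = 23.14 kHz, folds to fs − 44.94 kHz = 1.34 kHz.
31.2 kHz and 123.76 kHz both map to 15.08 kHz.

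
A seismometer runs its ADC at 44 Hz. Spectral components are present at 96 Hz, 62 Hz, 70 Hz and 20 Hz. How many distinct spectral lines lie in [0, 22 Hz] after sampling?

3

fs/2 = 22 Hz.
96 Hz mod fs = 8 Hz.
8 Hz ≤ fs/2 = 22 Hz, appears at 8 Hz.
62 Hz mod fs = 18 Hz.
18 Hz ≤ fs/2 = 22 Hz, appears at 18 Hz.
70 Hz mod fs = 26 Hz.
26 Hz > fs/2 = 22 Hz, folds to fs − 26 Hz = 18 Hz.
20 Hz ≤ fs/2 = 22 Hz, passes unchanged.
Distinct values: {8 Hz, 18 Hz, 20 Hz} → 3.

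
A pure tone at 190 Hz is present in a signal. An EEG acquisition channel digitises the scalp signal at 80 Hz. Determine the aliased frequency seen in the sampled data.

30 Hz

190 Hz mod fs = 30 Hz.
30 Hz ≤ fs/2 = 40 Hz, appears at 30 Hz.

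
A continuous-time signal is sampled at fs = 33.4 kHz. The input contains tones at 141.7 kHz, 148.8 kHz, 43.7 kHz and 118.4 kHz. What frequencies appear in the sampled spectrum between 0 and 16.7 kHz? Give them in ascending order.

8.1 kHz, 10.3 kHz, 15.2 kHz

fs/2 = 16.7 kHz.
141.7 kHz mod fs = 8.1 kHz.
8.1 kHz ≤ fs/2 = 16.7 kHz, appears at 8.1 kHz.
148.8 kHz mod fs = 15.2 kHz.
15.2 kHz ≤ fs/2 = 16.7 kHz, appears at 15.2 kHz.
43.7 kHz mod fs = 10.3 kHz.
10.3 kHz ≤ fs/2 = 16.7 kHz, appears at 10.3 kHz.
118.4 kHz mod fs = 18.2 kHz.
18.2 kHz > fs/2 = 16.7 kHz, folds to fs − 18.2 kHz = 15.2 kHz.
Distinct values: {8.1 kHz, 10.3 kHz, 15.2 kHz}.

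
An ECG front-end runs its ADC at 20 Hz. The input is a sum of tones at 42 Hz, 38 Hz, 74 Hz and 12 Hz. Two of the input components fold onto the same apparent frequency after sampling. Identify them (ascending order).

fs/2 = 10 Hz.
42 Hz mod fs = 2 Hz.
2 Hz ≤ fs/2 = 10 Hz, appears at 2 Hz.
38 Hz mod fs = 18 Hz.
18 Hz > fs/2 = 10 Hz, folds to fs − 18 Hz = 2 Hz.
74 Hz mod fs = 14 Hz.
14 Hz > fs/2 = 10 Hz, folds to fs − 14 Hz = 6 Hz.
12 Hz > fs/2 = 10 Hz, folds to fs − 12 Hz = 8 Hz.
38 Hz and 42 Hz both map to 2 Hz.

38 Hz, 42 Hz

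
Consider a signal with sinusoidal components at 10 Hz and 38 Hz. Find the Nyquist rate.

Highest-frequency component: 38 Hz.
Nyquist rate = 2 × 38 Hz = 76 Hz.

76 Hz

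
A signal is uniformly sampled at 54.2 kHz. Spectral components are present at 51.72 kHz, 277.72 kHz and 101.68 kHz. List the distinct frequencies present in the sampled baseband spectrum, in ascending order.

2.48 kHz, 6.72 kHz

fs/2 = 27.1 kHz.
51.72 kHz > fs/2 = 27.1 kHz, folds to fs − 51.72 kHz = 2.48 kHz.
277.72 kHz mod fs = 6.72 kHz.
6.72 kHz ≤ fs/2 = 27.1 kHz, appears at 6.72 kHz.
101.68 kHz mod fs = 47.48 kHz.
47.48 kHz > fs/2 = 27.1 kHz, folds to fs − 47.48 kHz = 6.72 kHz.
Distinct values: {2.48 kHz, 6.72 kHz}.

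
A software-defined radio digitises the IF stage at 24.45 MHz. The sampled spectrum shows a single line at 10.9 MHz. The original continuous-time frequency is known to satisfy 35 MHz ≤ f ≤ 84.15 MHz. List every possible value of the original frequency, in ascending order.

Frequencies that alias to 10.9 MHz are k·fs ± 10.9 MHz for integer k ≥ 0.
k=0: 10.9 MHz.
k=1: 13.55 MHz, 35.35 MHz.
k=2: 38 MHz, 59.8 MHz.
k=3: 62.45 MHz, 84.25 MHz.
k=4: 86.9 MHz, 108.7 MHz.
Within [35 MHz, 84.15 MHz]: 35.35 MHz, 38 MHz, 59.8 MHz, 62.45 MHz.

35.35 MHz, 38 MHz, 59.8 MHz, 62.45 MHz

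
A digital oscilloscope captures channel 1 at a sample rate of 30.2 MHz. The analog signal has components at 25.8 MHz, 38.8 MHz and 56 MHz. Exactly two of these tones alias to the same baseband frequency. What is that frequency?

fs/2 = 15.1 MHz.
25.8 MHz > fs/2 = 15.1 MHz, folds to fs − 25.8 MHz = 4.4 MHz.
38.8 MHz mod fs = 8.6 MHz.
8.6 MHz ≤ fs/2 = 15.1 MHz, appears at 8.6 MHz.
56 MHz mod fs = 25.8 MHz.
25.8 MHz > fs/2 = 15.1 MHz, folds to fs − 25.8 MHz = 4.4 MHz.
25.8 MHz and 56 MHz both map to 4.4 MHz.

4.4 MHz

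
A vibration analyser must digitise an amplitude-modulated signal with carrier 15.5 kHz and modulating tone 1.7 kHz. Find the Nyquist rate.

AM sidebands sit at fc ± fm = 13.8 kHz and 17.2 kHz.
Highest-frequency component: 17.2 kHz.
Nyquist rate = 2 × 17.2 kHz = 34.4 kHz.

34.4 kHz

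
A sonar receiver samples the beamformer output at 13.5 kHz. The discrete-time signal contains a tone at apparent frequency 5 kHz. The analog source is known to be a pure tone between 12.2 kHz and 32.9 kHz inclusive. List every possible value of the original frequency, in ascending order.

18.5 kHz, 22 kHz, 32 kHz

Frequencies that alias to 5 kHz are k·fs ± 5 kHz for integer k ≥ 0.
k=0: 5 kHz.
k=1: 8.5 kHz, 18.5 kHz.
k=2: 22 kHz, 32 kHz.
k=3: 35.5 kHz, 45.5 kHz.
Within [12.2 kHz, 32.9 kHz]: 18.5 kHz, 22 kHz, 32 kHz.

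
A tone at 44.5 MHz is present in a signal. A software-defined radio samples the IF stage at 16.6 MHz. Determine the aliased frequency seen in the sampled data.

5.3 MHz

44.5 MHz mod fs = 11.3 MHz.
11.3 MHz > fs/2 = 8.3 MHz, folds to fs − 11.3 MHz = 5.3 MHz.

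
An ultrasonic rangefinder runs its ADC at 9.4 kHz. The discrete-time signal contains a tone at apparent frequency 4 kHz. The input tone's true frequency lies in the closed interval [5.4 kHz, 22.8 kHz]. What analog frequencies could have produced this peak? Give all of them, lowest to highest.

Frequencies that alias to 4 kHz are k·fs ± 4 kHz for integer k ≥ 0.
k=0: 4 kHz.
k=1: 5.4 kHz, 13.4 kHz.
k=2: 14.8 kHz, 22.8 kHz.
k=3: 24.2 kHz, 32.2 kHz.
Within [5.4 kHz, 22.8 kHz]: 5.4 kHz, 13.4 kHz, 14.8 kHz, 22.8 kHz.

5.4 kHz, 13.4 kHz, 14.8 kHz, 22.8 kHz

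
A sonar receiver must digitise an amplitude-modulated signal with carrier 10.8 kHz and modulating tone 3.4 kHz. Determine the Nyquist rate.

AM sidebands sit at fc ± fm = 7.4 kHz and 14.2 kHz.
Highest-frequency component: 14.2 kHz.
Nyquist rate = 2 × 14.2 kHz = 28.4 kHz.

28.4 kHz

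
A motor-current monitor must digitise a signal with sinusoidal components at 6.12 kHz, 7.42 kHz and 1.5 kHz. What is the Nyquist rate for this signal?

Highest-frequency component: 7.42 kHz.
Nyquist rate = 2 × 7.42 kHz = 14.84 kHz.

14.84 kHz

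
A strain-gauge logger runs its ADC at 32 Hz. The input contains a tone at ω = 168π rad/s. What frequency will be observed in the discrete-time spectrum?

12 Hz

ω = 168π rad/s → f = ω/(2π) = 84 Hz.
84 Hz mod fs = 20 Hz.
20 Hz > fs/2 = 16 Hz, folds to fs − 20 Hz = 12 Hz.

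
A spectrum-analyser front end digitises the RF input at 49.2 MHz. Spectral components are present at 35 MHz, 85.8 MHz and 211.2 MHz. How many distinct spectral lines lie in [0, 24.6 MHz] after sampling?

3

fs/2 = 24.6 MHz.
35 MHz > fs/2 = 24.6 MHz, folds to fs − 35 MHz = 14.2 MHz.
85.8 MHz mod fs = 36.6 MHz.
36.6 MHz > fs/2 = 24.6 MHz, folds to fs − 36.6 MHz = 12.6 MHz.
211.2 MHz mod fs = 14.4 MHz.
14.4 MHz ≤ fs/2 = 24.6 MHz, appears at 14.4 MHz.
Distinct values: {12.6 MHz, 14.2 MHz, 14.4 MHz} → 3.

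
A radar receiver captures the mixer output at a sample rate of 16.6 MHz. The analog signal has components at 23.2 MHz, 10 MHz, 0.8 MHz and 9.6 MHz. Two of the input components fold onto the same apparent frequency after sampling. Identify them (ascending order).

10 MHz, 23.2 MHz

fs/2 = 8.3 MHz.
23.2 MHz mod fs = 6.6 MHz.
6.6 MHz ≤ fs/2 = 8.3 MHz, appears at 6.6 MHz.
10 MHz > fs/2 = 8.3 MHz, folds to fs − 10 MHz = 6.6 MHz.
0.8 MHz ≤ fs/2 = 8.3 MHz, passes unchanged.
9.6 MHz > fs/2 = 8.3 MHz, folds to fs − 9.6 MHz = 7 MHz.
10 MHz and 23.2 MHz both map to 6.6 MHz.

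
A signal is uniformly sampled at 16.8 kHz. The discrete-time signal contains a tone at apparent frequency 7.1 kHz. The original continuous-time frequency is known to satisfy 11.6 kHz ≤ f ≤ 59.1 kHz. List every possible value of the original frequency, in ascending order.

Frequencies that alias to 7.1 kHz are k·fs ± 7.1 kHz for integer k ≥ 0.
k=0: 7.1 kHz.
k=1: 9.7 kHz, 23.9 kHz.
k=2: 26.5 kHz, 40.7 kHz.
k=3: 43.3 kHz, 57.5 kHz.
k=4: 60.1 kHz, 74.3 kHz.
Within [11.6 kHz, 59.1 kHz]: 23.9 kHz, 26.5 kHz, 40.7 kHz, 43.3 kHz, 57.5 kHz.

23.9 kHz, 26.5 kHz, 40.7 kHz, 43.3 kHz, 57.5 kHz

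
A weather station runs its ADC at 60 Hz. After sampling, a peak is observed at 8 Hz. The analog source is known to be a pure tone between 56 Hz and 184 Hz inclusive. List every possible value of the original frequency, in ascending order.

Frequencies that alias to 8 Hz are k·fs ± 8 Hz for integer k ≥ 0.
k=0: 8 Hz.
k=1: 52 Hz, 68 Hz.
k=2: 112 Hz, 128 Hz.
k=3: 172 Hz, 188 Hz.
k=4: 232 Hz, 248 Hz.
Within [56 Hz, 184 Hz]: 68 Hz, 112 Hz, 128 Hz, 172 Hz.

68 Hz, 112 Hz, 128 Hz, 172 Hz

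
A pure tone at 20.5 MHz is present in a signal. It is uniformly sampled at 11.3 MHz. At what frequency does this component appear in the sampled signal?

20.5 MHz mod fs = 9.2 MHz.
9.2 MHz > fs/2 = 5.65 MHz, folds to fs − 9.2 MHz = 2.1 MHz.

2.1 MHz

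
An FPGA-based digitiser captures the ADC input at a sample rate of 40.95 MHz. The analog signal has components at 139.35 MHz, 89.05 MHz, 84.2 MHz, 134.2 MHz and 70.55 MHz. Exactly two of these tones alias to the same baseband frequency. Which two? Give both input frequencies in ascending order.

70.55 MHz, 134.2 MHz

fs/2 = 20.475 MHz.
139.35 MHz mod fs = 16.5 MHz.
16.5 MHz ≤ fs/2 = 20.475 MHz, appears at 16.5 MHz.
89.05 MHz mod fs = 7.15 MHz.
7.15 MHz ≤ fs/2 = 20.475 MHz, appears at 7.15 MHz.
84.2 MHz mod fs = 2.3 MHz.
2.3 MHz ≤ fs/2 = 20.475 MHz, appears at 2.3 MHz.
134.2 MHz mod fs = 11.35 MHz.
11.35 MHz ≤ fs/2 = 20.475 MHz, appears at 11.35 MHz.
70.55 MHz mod fs = 29.6 MHz.
29.6 MHz > fs/2 = 20.475 MHz, folds to fs − 29.6 MHz = 11.35 MHz.
70.55 MHz and 134.2 MHz both map to 11.35 MHz.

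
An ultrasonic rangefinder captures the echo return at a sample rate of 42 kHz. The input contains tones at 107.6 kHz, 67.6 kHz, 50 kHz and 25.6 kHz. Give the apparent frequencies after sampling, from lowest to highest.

fs/2 = 21 kHz.
107.6 kHz mod fs = 23.6 kHz.
23.6 kHz > fs/2 = 21 kHz, folds to fs − 23.6 kHz = 18.4 kHz.
67.6 kHz mod fs = 25.6 kHz.
25.6 kHz > fs/2 = 21 kHz, folds to fs − 25.6 kHz = 16.4 kHz.
50 kHz mod fs = 8 kHz.
8 kHz ≤ fs/2 = 21 kHz, appears at 8 kHz.
25.6 kHz > fs/2 = 21 kHz, folds to fs − 25.6 kHz = 16.4 kHz.
Distinct values: {8 kHz, 16.4 kHz, 18.4 kHz}.

8 kHz, 16.4 kHz, 18.4 kHz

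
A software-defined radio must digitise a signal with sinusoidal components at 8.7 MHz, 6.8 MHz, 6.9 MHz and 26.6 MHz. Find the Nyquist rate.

53.2 MHz

Highest-frequency component: 26.6 MHz.
Nyquist rate = 2 × 26.6 MHz = 53.2 MHz.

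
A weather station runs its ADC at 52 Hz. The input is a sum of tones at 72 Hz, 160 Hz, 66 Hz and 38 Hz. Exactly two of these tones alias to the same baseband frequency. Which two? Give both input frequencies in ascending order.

38 Hz, 66 Hz

fs/2 = 26 Hz.
72 Hz mod fs = 20 Hz.
20 Hz ≤ fs/2 = 26 Hz, appears at 20 Hz.
160 Hz mod fs = 4 Hz.
4 Hz ≤ fs/2 = 26 Hz, appears at 4 Hz.
66 Hz mod fs = 14 Hz.
14 Hz ≤ fs/2 = 26 Hz, appears at 14 Hz.
38 Hz > fs/2 = 26 Hz, folds to fs − 38 Hz = 14 Hz.
38 Hz and 66 Hz both map to 14 Hz.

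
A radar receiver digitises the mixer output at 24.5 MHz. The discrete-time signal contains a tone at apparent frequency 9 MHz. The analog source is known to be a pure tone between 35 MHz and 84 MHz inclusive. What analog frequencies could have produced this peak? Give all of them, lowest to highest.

Frequencies that alias to 9 MHz are k·fs ± 9 MHz for integer k ≥ 0.
k=0: 9 MHz.
k=1: 15.5 MHz, 33.5 MHz.
k=2: 40 MHz, 58 MHz.
k=3: 64.5 MHz, 82.5 MHz.
k=4: 89 MHz, 107 MHz.
Within [35 MHz, 84 MHz]: 40 MHz, 58 MHz, 64.5 MHz, 82.5 MHz.

40 MHz, 58 MHz, 64.5 MHz, 82.5 MHz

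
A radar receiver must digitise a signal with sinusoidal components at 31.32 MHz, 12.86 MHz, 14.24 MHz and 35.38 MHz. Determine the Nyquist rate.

70.76 MHz

Highest-frequency component: 35.38 MHz.
Nyquist rate = 2 × 35.38 MHz = 70.76 MHz.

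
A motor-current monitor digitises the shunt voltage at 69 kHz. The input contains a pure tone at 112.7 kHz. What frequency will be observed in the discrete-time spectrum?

25.3 kHz

112.7 kHz mod fs = 43.7 kHz.
43.7 kHz > fs/2 = 34.5 kHz, folds to fs − 43.7 kHz = 25.3 kHz.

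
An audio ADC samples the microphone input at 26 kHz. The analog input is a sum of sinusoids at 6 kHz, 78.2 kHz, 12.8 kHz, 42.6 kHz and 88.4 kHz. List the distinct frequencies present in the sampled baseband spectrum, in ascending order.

fs/2 = 13 kHz.
6 kHz ≤ fs/2 = 13 kHz, passes unchanged.
78.2 kHz mod fs = 0.2 kHz.
0.2 kHz ≤ fs/2 = 13 kHz, appears at 0.2 kHz.
12.8 kHz ≤ fs/2 = 13 kHz, passes unchanged.
42.6 kHz mod fs = 16.6 kHz.
16.6 kHz > fs/2 = 13 kHz, folds to fs − 16.6 kHz = 9.4 kHz.
88.4 kHz mod fs = 10.4 kHz.
10.4 kHz ≤ fs/2 = 13 kHz, appears at 10.4 kHz.
Distinct values: {0.2 kHz, 6 kHz, 9.4 kHz, 10.4 kHz, 12.8 kHz}.

0.2 kHz, 6 kHz, 9.4 kHz, 10.4 kHz, 12.8 kHz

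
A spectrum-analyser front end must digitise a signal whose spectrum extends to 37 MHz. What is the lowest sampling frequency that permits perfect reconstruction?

74 MHz

Nyquist rate = 2 × 37 MHz = 74 MHz.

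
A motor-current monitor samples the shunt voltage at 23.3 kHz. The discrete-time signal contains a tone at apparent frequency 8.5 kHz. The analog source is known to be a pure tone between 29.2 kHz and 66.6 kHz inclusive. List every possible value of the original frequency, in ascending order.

31.8 kHz, 38.1 kHz, 55.1 kHz, 61.4 kHz

Frequencies that alias to 8.5 kHz are k·fs ± 8.5 kHz for integer k ≥ 0.
k=0: 8.5 kHz.
k=1: 14.8 kHz, 31.8 kHz.
k=2: 38.1 kHz, 55.1 kHz.
k=3: 61.4 kHz, 78.4 kHz.
k=4: 84.7 kHz, 101.7 kHz.
Within [29.2 kHz, 66.6 kHz]: 31.8 kHz, 38.1 kHz, 55.1 kHz, 61.4 kHz.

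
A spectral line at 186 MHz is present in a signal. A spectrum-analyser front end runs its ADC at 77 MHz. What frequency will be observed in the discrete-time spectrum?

186 MHz mod fs = 32 MHz.
32 MHz ≤ fs/2 = 38.5 MHz, appears at 32 MHz.

32 MHz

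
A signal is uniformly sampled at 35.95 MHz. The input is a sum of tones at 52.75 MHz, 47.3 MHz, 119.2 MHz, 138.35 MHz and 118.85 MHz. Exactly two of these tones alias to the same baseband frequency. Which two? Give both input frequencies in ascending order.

fs/2 = 17.975 MHz.
52.75 MHz mod fs = 16.8 MHz.
16.8 MHz ≤ fs/2 = 17.975 MHz, appears at 16.8 MHz.
47.3 MHz mod fs = 11.35 MHz.
11.35 MHz ≤ fs/2 = 17.975 MHz, appears at 11.35 MHz.
119.2 MHz mod fs = 11.35 MHz.
11.35 MHz ≤ fs/2 = 17.975 MHz, appears at 11.35 MHz.
138.35 MHz mod fs = 30.5 MHz.
30.5 MHz > fs/2 = 17.975 MHz, folds to fs − 30.5 MHz = 5.45 MHz.
118.85 MHz mod fs = 11 MHz.
11 MHz ≤ fs/2 = 17.975 MHz, appears at 11 MHz.
47.3 MHz and 119.2 MHz both map to 11.35 MHz.

47.3 MHz, 119.2 MHz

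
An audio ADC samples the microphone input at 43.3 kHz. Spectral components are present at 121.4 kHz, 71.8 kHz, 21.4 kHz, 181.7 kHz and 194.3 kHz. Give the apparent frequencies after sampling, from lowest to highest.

8.5 kHz, 14.8 kHz, 21.1 kHz, 21.4 kHz

fs/2 = 21.65 kHz.
121.4 kHz mod fs = 34.8 kHz.
34.8 kHz > fs/2 = 21.65 kHz, folds to fs − 34.8 kHz = 8.5 kHz.
71.8 kHz mod fs = 28.5 kHz.
28.5 kHz > fs/2 = 21.65 kHz, folds to fs − 28.5 kHz = 14.8 kHz.
21.4 kHz ≤ fs/2 = 21.65 kHz, passes unchanged.
181.7 kHz mod fs = 8.5 kHz.
8.5 kHz ≤ fs/2 = 21.65 kHz, appears at 8.5 kHz.
194.3 kHz mod fs = 21.1 kHz.
21.1 kHz ≤ fs/2 = 21.65 kHz, appears at 21.1 kHz.
Distinct values: {8.5 kHz, 14.8 kHz, 21.1 kHz, 21.4 kHz}.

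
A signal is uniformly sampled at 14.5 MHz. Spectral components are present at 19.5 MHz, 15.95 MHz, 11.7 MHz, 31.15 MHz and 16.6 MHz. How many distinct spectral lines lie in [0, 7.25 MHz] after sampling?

5

fs/2 = 7.25 MHz.
19.5 MHz mod fs = 5 MHz.
5 MHz ≤ fs/2 = 7.25 MHz, appears at 5 MHz.
15.95 MHz mod fs = 1.45 MHz.
1.45 MHz ≤ fs/2 = 7.25 MHz, appears at 1.45 MHz.
11.7 MHz > fs/2 = 7.25 MHz, folds to fs − 11.7 MHz = 2.8 MHz.
31.15 MHz mod fs = 2.15 MHz.
2.15 MHz ≤ fs/2 = 7.25 MHz, appears at 2.15 MHz.
16.6 MHz mod fs = 2.1 MHz.
2.1 MHz ≤ fs/2 = 7.25 MHz, appears at 2.1 MHz.
Distinct values: {1.45 MHz, 2.1 MHz, 2.15 MHz, 2.8 MHz, 5 MHz} → 5.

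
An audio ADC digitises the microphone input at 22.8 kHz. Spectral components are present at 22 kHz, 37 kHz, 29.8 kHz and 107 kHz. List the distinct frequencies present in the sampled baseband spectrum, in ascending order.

0.8 kHz, 7 kHz, 8.6 kHz

fs/2 = 11.4 kHz.
22 kHz > fs/2 = 11.4 kHz, folds to fs − 22 kHz = 0.8 kHz.
37 kHz mod fs = 14.2 kHz.
14.2 kHz > fs/2 = 11.4 kHz, folds to fs − 14.2 kHz = 8.6 kHz.
29.8 kHz mod fs = 7 kHz.
7 kHz ≤ fs/2 = 11.4 kHz, appears at 7 kHz.
107 kHz mod fs = 15.8 kHz.
15.8 kHz > fs/2 = 11.4 kHz, folds to fs − 15.8 kHz = 7 kHz.
Distinct values: {0.8 kHz, 7 kHz, 8.6 kHz}.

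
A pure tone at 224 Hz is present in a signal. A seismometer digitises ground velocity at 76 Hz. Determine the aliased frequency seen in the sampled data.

4 Hz

224 Hz mod fs = 72 Hz.
72 Hz > fs/2 = 38 Hz, folds to fs − 72 Hz = 4 Hz.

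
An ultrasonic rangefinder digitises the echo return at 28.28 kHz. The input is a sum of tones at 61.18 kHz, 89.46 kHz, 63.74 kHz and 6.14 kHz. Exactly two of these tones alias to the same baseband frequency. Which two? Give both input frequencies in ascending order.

fs/2 = 14.14 kHz.
61.18 kHz mod fs = 4.62 kHz.
4.62 kHz ≤ fs/2 = 14.14 kHz, appears at 4.62 kHz.
89.46 kHz mod fs = 4.62 kHz.
4.62 kHz ≤ fs/2 = 14.14 kHz, appears at 4.62 kHz.
63.74 kHz mod fs = 7.18 kHz.
7.18 kHz ≤ fs/2 = 14.14 kHz, appears at 7.18 kHz.
6.14 kHz ≤ fs/2 = 14.14 kHz, passes unchanged.
61.18 kHz and 89.46 kHz both map to 4.62 kHz.

61.18 kHz, 89.46 kHz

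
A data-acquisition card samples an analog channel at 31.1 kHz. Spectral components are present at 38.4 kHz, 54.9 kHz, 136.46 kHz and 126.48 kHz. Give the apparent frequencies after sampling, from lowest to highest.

fs/2 = 15.55 kHz.
38.4 kHz mod fs = 7.3 kHz.
7.3 kHz ≤ fs/2 = 15.55 kHz, appears at 7.3 kHz.
54.9 kHz mod fs = 23.8 kHz.
23.8 kHz > fs/2 = 15.55 kHz, folds to fs − 23.8 kHz = 7.3 kHz.
136.46 kHz mod fs = 12.06 kHz.
12.06 kHz ≤ fs/2 = 15.55 kHz, appears at 12.06 kHz.
126.48 kHz mod fs = 2.08 kHz.
2.08 kHz ≤ fs/2 = 15.55 kHz, appears at 2.08 kHz.
Distinct values: {2.08 kHz, 7.3 kHz, 12.06 kHz}.

2.08 kHz, 7.3 kHz, 12.06 kHz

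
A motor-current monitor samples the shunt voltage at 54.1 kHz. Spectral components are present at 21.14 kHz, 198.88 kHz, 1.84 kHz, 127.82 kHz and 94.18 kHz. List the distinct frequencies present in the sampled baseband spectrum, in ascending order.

1.84 kHz, 14.02 kHz, 17.52 kHz, 19.62 kHz, 21.14 kHz

fs/2 = 27.05 kHz.
21.14 kHz ≤ fs/2 = 27.05 kHz, passes unchanged.
198.88 kHz mod fs = 36.58 kHz.
36.58 kHz > fs/2 = 27.05 kHz, folds to fs − 36.58 kHz = 17.52 kHz.
1.84 kHz ≤ fs/2 = 27.05 kHz, passes unchanged.
127.82 kHz mod fs = 19.62 kHz.
19.62 kHz ≤ fs/2 = 27.05 kHz, appears at 19.62 kHz.
94.18 kHz mod fs = 40.08 kHz.
40.08 kHz > fs/2 = 27.05 kHz, folds to fs − 40.08 kHz = 14.02 kHz.
Distinct values: {1.84 kHz, 14.02 kHz, 17.52 kHz, 19.62 kHz, 21.14 kHz}.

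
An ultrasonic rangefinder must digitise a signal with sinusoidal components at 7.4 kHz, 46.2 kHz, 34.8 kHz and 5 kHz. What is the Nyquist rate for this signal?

Highest-frequency component: 46.2 kHz.
Nyquist rate = 2 × 46.2 kHz = 92.4 kHz.

92.4 kHz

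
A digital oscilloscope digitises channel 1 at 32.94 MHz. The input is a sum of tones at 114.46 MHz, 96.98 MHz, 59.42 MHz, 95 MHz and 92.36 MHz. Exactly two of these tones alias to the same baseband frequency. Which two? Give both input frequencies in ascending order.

fs/2 = 16.47 MHz.
114.46 MHz mod fs = 15.64 MHz.
15.64 MHz ≤ fs/2 = 16.47 MHz, appears at 15.64 MHz.
96.98 MHz mod fs = 31.1 MHz.
31.1 MHz > fs/2 = 16.47 MHz, folds to fs − 31.1 MHz = 1.84 MHz.
59.42 MHz mod fs = 26.48 MHz.
26.48 MHz > fs/2 = 16.47 MHz, folds to fs − 26.48 MHz = 6.46 MHz.
95 MHz mod fs = 29.12 MHz.
29.12 MHz > fs/2 = 16.47 MHz, folds to fs − 29.12 MHz = 3.82 MHz.
92.36 MHz mod fs = 26.48 MHz.
26.48 MHz > fs/2 = 16.47 MHz, folds to fs − 26.48 MHz = 6.46 MHz.
59.42 MHz and 92.36 MHz both map to 6.46 MHz.

59.42 MHz, 92.36 MHz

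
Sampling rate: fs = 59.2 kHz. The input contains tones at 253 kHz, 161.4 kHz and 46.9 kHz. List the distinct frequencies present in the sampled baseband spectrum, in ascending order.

fs/2 = 29.6 kHz.
253 kHz mod fs = 16.2 kHz.
16.2 kHz ≤ fs/2 = 29.6 kHz, appears at 16.2 kHz.
161.4 kHz mod fs = 43 kHz.
43 kHz > fs/2 = 29.6 kHz, folds to fs − 43 kHz = 16.2 kHz.
46.9 kHz > fs/2 = 29.6 kHz, folds to fs − 46.9 kHz = 12.3 kHz.
Distinct values: {12.3 kHz, 16.2 kHz}.

12.3 kHz, 16.2 kHz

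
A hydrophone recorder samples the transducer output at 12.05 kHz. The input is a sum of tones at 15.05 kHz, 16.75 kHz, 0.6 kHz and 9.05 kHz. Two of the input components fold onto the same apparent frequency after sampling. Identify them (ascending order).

fs/2 = 6.025 kHz.
15.05 kHz mod fs = 3 kHz.
3 kHz ≤ fs/2 = 6.025 kHz, appears at 3 kHz.
16.75 kHz mod fs = 4.7 kHz.
4.7 kHz ≤ fs/2 = 6.025 kHz, appears at 4.7 kHz.
0.6 kHz ≤ fs/2 = 6.025 kHz, passes unchanged.
9.05 kHz > fs/2 = 6.025 kHz, folds to fs − 9.05 kHz = 3 kHz.
9.05 kHz and 15.05 kHz both map to 3 kHz.

9.05 kHz, 15.05 kHz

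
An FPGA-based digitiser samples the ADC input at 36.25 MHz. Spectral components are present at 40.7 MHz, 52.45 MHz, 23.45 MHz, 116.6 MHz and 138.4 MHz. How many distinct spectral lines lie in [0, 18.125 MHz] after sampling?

5

fs/2 = 18.125 MHz.
40.7 MHz mod fs = 4.45 MHz.
4.45 MHz ≤ fs/2 = 18.125 MHz, appears at 4.45 MHz.
52.45 MHz mod fs = 16.2 MHz.
16.2 MHz ≤ fs/2 = 18.125 MHz, appears at 16.2 MHz.
23.45 MHz > fs/2 = 18.125 MHz, folds to fs − 23.45 MHz = 12.8 MHz.
116.6 MHz mod fs = 7.85 MHz.
7.85 MHz ≤ fs/2 = 18.125 MHz, appears at 7.85 MHz.
138.4 MHz mod fs = 29.65 MHz.
29.65 MHz > fs/2 = 18.125 MHz, folds to fs − 29.65 MHz = 6.6 MHz.
Distinct values: {4.45 MHz, 6.6 MHz, 7.85 MHz, 12.8 MHz, 16.2 MHz} → 5.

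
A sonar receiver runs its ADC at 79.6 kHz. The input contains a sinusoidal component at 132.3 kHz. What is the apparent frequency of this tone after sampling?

132.3 kHz mod fs = 52.7 kHz.
52.7 kHz > fs/2 = 39.8 kHz, folds to fs − 52.7 kHz = 26.9 kHz.

26.9 kHz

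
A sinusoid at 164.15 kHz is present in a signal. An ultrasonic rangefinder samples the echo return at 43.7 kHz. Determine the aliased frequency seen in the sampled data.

10.65 kHz

164.15 kHz mod fs = 33.05 kHz.
33.05 kHz > fs/2 = 21.85 kHz, folds to fs − 33.05 kHz = 10.65 kHz.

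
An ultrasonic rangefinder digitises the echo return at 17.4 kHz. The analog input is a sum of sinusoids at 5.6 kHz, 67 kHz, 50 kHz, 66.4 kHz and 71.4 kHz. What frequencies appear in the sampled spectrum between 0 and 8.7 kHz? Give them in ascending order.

fs/2 = 8.7 kHz.
5.6 kHz ≤ fs/2 = 8.7 kHz, passes unchanged.
67 kHz mod fs = 14.8 kHz.
14.8 kHz > fs/2 = 8.7 kHz, folds to fs − 14.8 kHz = 2.6 kHz.
50 kHz mod fs = 15.2 kHz.
15.2 kHz > fs/2 = 8.7 kHz, folds to fs − 15.2 kHz = 2.2 kHz.
66.4 kHz mod fs = 14.2 kHz.
14.2 kHz > fs/2 = 8.7 kHz, folds to fs − 14.2 kHz = 3.2 kHz.
71.4 kHz mod fs = 1.8 kHz.
1.8 kHz ≤ fs/2 = 8.7 kHz, appears at 1.8 kHz.
Distinct values: {1.8 kHz, 2.2 kHz, 2.6 kHz, 3.2 kHz, 5.6 kHz}.

1.8 kHz, 2.2 kHz, 2.6 kHz, 3.2 kHz, 5.6 kHz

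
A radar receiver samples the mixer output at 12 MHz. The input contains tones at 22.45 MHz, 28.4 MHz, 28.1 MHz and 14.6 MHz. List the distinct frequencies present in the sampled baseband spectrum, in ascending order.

fs/2 = 6 MHz.
22.45 MHz mod fs = 10.45 MHz.
10.45 MHz > fs/2 = 6 MHz, folds to fs − 10.45 MHz = 1.55 MHz.
28.4 MHz mod fs = 4.4 MHz.
4.4 MHz ≤ fs/2 = 6 MHz, appears at 4.4 MHz.
28.1 MHz mod fs = 4.1 MHz.
4.1 MHz ≤ fs/2 = 6 MHz, appears at 4.1 MHz.
14.6 MHz mod fs = 2.6 MHz.
2.6 MHz ≤ fs/2 = 6 MHz, appears at 2.6 MHz.
Distinct values: {1.55 MHz, 2.6 MHz, 4.1 MHz, 4.4 MHz}.

1.55 MHz, 2.6 MHz, 4.1 MHz, 4.4 MHz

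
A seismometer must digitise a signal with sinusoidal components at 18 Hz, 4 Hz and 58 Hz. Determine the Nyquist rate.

116 Hz

Highest-frequency component: 58 Hz.
Nyquist rate = 2 × 58 Hz = 116 Hz.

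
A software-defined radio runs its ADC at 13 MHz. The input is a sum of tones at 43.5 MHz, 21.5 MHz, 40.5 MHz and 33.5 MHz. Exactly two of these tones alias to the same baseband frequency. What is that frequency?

fs/2 = 6.5 MHz.
43.5 MHz mod fs = 4.5 MHz.
4.5 MHz ≤ fs/2 = 6.5 MHz, appears at 4.5 MHz.
21.5 MHz mod fs = 8.5 MHz.
8.5 MHz > fs/2 = 6.5 MHz, folds to fs − 8.5 MHz = 4.5 MHz.
40.5 MHz mod fs = 1.5 MHz.
1.5 MHz ≤ fs/2 = 6.5 MHz, appears at 1.5 MHz.
33.5 MHz mod fs = 7.5 MHz.
7.5 MHz > fs/2 = 6.5 MHz, folds to fs − 7.5 MHz = 5.5 MHz.
21.5 MHz and 43.5 MHz both map to 4.5 MHz.

4.5 MHz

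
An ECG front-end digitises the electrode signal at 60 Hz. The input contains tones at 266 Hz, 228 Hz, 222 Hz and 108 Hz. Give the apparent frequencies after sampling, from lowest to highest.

fs/2 = 30 Hz.
266 Hz mod fs = 26 Hz.
26 Hz ≤ fs/2 = 30 Hz, appears at 26 Hz.
228 Hz mod fs = 48 Hz.
48 Hz > fs/2 = 30 Hz, folds to fs − 48 Hz = 12 Hz.
222 Hz mod fs = 42 Hz.
42 Hz > fs/2 = 30 Hz, folds to fs − 42 Hz = 18 Hz.
108 Hz mod fs = 48 Hz.
48 Hz > fs/2 = 30 Hz, folds to fs − 48 Hz = 12 Hz.
Distinct values: {12 Hz, 18 Hz, 26 Hz}.

12 Hz, 18 Hz, 26 Hz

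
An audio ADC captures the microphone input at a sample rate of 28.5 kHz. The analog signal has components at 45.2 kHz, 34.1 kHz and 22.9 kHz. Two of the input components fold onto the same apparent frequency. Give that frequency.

5.6 kHz

fs/2 = 14.25 kHz.
45.2 kHz mod fs = 16.7 kHz.
16.7 kHz > fs/2 = 14.25 kHz, folds to fs − 16.7 kHz = 11.8 kHz.
34.1 kHz mod fs = 5.6 kHz.
5.6 kHz ≤ fs/2 = 14.25 kHz, appears at 5.6 kHz.
22.9 kHz > fs/2 = 14.25 kHz, folds to fs − 22.9 kHz = 5.6 kHz.
22.9 kHz and 34.1 kHz both map to 5.6 kHz.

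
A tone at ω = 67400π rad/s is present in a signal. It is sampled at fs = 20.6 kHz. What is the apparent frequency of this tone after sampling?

7.5 kHz

ω = 67400π rad/s → f = ω/(2π) = 33700 Hz = 33.7 kHz.
33.7 kHz mod fs = 13.1 kHz.
13.1 kHz > fs/2 = 10.3 kHz, folds to fs − 13.1 kHz = 7.5 kHz.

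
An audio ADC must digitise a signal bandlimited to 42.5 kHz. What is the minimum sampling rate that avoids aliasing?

85 kHz

Nyquist rate = 2 × 42.5 kHz = 85 kHz.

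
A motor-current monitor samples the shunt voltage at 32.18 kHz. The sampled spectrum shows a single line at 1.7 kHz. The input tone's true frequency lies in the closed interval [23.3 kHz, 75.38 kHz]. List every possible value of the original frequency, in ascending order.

30.48 kHz, 33.88 kHz, 62.66 kHz, 66.06 kHz

Frequencies that alias to 1.7 kHz are k·fs ± 1.7 kHz for integer k ≥ 0.
k=0: 1.7 kHz.
k=1: 30.48 kHz, 33.88 kHz.
k=2: 62.66 kHz, 66.06 kHz.
k=3: 94.84 kHz, 98.24 kHz.
Within [23.3 kHz, 75.38 kHz]: 30.48 kHz, 33.88 kHz, 62.66 kHz, 66.06 kHz.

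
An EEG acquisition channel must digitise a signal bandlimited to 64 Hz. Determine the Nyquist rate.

128 Hz

Nyquist rate = 2 × 64 Hz = 128 Hz.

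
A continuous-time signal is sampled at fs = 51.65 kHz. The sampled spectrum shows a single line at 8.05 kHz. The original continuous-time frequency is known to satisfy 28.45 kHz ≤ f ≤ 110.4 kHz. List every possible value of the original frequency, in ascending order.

43.6 kHz, 59.7 kHz, 95.25 kHz

Frequencies that alias to 8.05 kHz are k·fs ± 8.05 kHz for integer k ≥ 0.
k=0: 8.05 kHz.
k=1: 43.6 kHz, 59.7 kHz.
k=2: 95.25 kHz, 111.35 kHz.
k=3: 146.9 kHz, 163 kHz.
Within [28.45 kHz, 110.4 kHz]: 43.6 kHz, 59.7 kHz, 95.25 kHz.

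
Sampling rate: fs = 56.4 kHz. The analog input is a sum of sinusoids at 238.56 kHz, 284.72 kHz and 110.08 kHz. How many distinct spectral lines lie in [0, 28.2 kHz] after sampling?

fs/2 = 28.2 kHz.
238.56 kHz mod fs = 12.96 kHz.
12.96 kHz ≤ fs/2 = 28.2 kHz, appears at 12.96 kHz.
284.72 kHz mod fs = 2.72 kHz.
2.72 kHz ≤ fs/2 = 28.2 kHz, appears at 2.72 kHz.
110.08 kHz mod fs = 53.68 kHz.
53.68 kHz > fs/2 = 28.2 kHz, folds to fs − 53.68 kHz = 2.72 kHz.
Distinct values: {2.72 kHz, 12.96 kHz} → 2.

2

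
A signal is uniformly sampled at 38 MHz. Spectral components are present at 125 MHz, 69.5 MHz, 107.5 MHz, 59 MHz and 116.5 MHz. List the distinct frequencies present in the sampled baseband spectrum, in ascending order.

2.5 MHz, 6.5 MHz, 11 MHz, 17 MHz

fs/2 = 19 MHz.
125 MHz mod fs = 11 MHz.
11 MHz ≤ fs/2 = 19 MHz, appears at 11 MHz.
69.5 MHz mod fs = 31.5 MHz.
31.5 MHz > fs/2 = 19 MHz, folds to fs − 31.5 MHz = 6.5 MHz.
107.5 MHz mod fs = 31.5 MHz.
31.5 MHz > fs/2 = 19 MHz, folds to fs − 31.5 MHz = 6.5 MHz.
59 MHz mod fs = 21 MHz.
21 MHz > fs/2 = 19 MHz, folds to fs − 21 MHz = 17 MHz.
116.5 MHz mod fs = 2.5 MHz.
2.5 MHz ≤ fs/2 = 19 MHz, appears at 2.5 MHz.
Distinct values: {2.5 MHz, 6.5 MHz, 11 MHz, 17 MHz}.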